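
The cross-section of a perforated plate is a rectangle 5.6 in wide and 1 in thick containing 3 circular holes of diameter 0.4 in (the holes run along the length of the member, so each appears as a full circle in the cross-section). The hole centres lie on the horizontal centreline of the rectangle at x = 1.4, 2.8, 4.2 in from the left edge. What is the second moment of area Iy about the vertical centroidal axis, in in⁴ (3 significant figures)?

Iy ≈ 14.1 in⁴

Treat the section as a set of non-overlapping primitives; coordinates are from the bounding-box lower-left.
Plate: 5.6 × 1, A = 5.6 in², x = 2.8 in, Ī = 14.635 in⁴.
Hole 1 (subtracted): ⌀0.4, A = 0.12566 in², x = 1.4 in, Ī = 0.0012566 in⁴.
Hole 2 (subtracted): ⌀0.4, A = 0.12566 in², x = 2.8 in, Ī = 0.0012566 in⁴.
Hole 3 (subtracted): ⌀0.4, A = 0.12566 in², x = 4.2 in, Ī = 0.0012566 in⁴.
By symmetry the centroid is at mid-width, x̄ = 2.8 in.
Transfer each piece to the vertical centroidal axis using Ī + A·d² with d = x − 2.8:
  plate: d = 0 in → contributes +14.635 in⁴
  hole 1: d = -1.4 in → contributes −0.24756 in⁴
  hole 2: d = 0 in → contributes −0.0012566 in⁴
  hole 3: d = 1.4 in → contributes −0.24756 in⁴
Total I = 14.138 in⁴.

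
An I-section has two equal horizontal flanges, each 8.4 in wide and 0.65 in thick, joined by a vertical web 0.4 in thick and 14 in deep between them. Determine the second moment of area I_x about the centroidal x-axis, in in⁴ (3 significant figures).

Split into non-overlapping primitives; take the origin at the lower-left of the bounding box.
Bottom flange: 8.4 × 0.65, A = 5.46 in², y = 0.325 in, Ī = 0.19224 in⁴.
Web: 0.4 × 14, A = 5.6 in², y = 7.65 in, Ī = 91.467 in⁴.
Top flange: 8.4 × 0.65, A = 5.46 in², y = 14.975 in, Ī = 0.19224 in⁴.
By symmetry the centroid is at mid-height, ȳ = 7.65 in.
Transfer each piece to the centroidal x-axis using Ī + A·d² with d = y − 7.65:
  bottom flange: d = -7.325 in → contributes +293.15 in⁴
  web: d = 0 in → contributes +91.467 in⁴
  top flange: d = 7.325 in → contributes +293.15 in⁴
Total I = 677.77 in⁴.

I_x ≈ 678 in⁴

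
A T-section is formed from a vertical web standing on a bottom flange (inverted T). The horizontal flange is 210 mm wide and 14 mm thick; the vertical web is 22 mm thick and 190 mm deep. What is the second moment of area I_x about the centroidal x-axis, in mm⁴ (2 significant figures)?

I_x ≈ 3.1 × 10⁷ mm⁴

Decompose the section into non-overlapping parts with the origin at the bottom-left of its bounding rectangle.
Flange: 210 × 14, A = 2 940 mm², y = 7 mm, Ī = 48 020 mm⁴.
Web: 22 × 190, A = 4 180 mm², y = 109 mm, Ī = 12 574 833 mm⁴.
Centroid: ȳ = ΣA·y / ΣA = 66.88 mm.
Transfer each piece to the centroidal x-axis using Ī + A·d² with d = y − 66.88:
  flange: d = -59.88 mm → contributes +10 590 438 mm⁴
  web: d = 42.12 mm → contributes +19 989 836 mm⁴
Total I = 30 580 274 mm⁴.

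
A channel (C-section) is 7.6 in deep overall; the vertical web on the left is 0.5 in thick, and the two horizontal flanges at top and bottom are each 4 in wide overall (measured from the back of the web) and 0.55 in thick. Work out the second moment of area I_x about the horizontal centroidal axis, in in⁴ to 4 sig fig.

I_x ≈ 66.23 in⁴

Decompose the section into non-overlapping parts with the origin at the bottom-left of its bounding rectangle.
Web: 0.5 × 7.6, A = 3.8 in², y = 3.8 in, Ī = 18.2907 in⁴.
Top flange (beyond web): 3.5 × 0.55, A = 1.925 in², y = 7.325 in, Ī = 0.048526 in⁴.
Bottom flange (beyond web): 3.5 × 0.55, A = 1.925 in², y = 0.275 in, Ī = 0.048526 in⁴.
By symmetry the centroid is at mid-height, ȳ = 3.8 in.
Transfer each piece to the horizontal centroidal axis using Ī + A·d² with d = y − 3.8:
  web: d = 0 in → contributes +18.2907 in⁴
  top flange (beyond web): d = 3.525 in → contributes +23.9679 in⁴
  bottom flange (beyond web): d = -3.525 in → contributes +23.9679 in⁴
Total I = 66.2264 in⁴.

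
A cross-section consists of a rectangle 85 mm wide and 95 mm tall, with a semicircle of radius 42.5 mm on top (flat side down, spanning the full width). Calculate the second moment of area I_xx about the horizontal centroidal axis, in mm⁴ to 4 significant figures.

Treat the section as a set of non-overlapping primitives; coordinates are from the bounding-box lower-left.
Rectangular body: 85 × 95, A = 8 075 mm², y = 47.5 mm, Ī = 6 073 073 mm⁴.
Semicircular cap: semicircle r = 42.5, A = 2837.25 mm², y = 113.038 mm, Ī = 358 086 mm⁴.
Centroid: ȳ = ΣA·y / ΣA = 64.5402 mm.
Transfer each piece to the horizontal centroidal axis using Ī + A·d² with d = y − 64.5402:
  rectangular body: d = -17.0402 mm → contributes +8 417 787 mm⁴
  semicircular cap: d = 48.4974 mm → contributes +7 031 294 mm⁴
Total I = 15 449 081 mm⁴.

I_xx ≈ 1.545 × 10⁷ mm⁴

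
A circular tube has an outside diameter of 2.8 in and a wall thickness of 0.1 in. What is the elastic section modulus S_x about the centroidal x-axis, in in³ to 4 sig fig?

S_x ≈ 0.5529 in³

Treat the section as a set of non-overlapping primitives; coordinates are from the bounding-box lower-left.
Outer circle: ⌀2.8, A = 6.15752 in², y = 1.4 in, Ī = 3.01719 in⁴.
Bore (subtracted): ⌀2.6, A = 5.30929 in², y = 1.4 in, Ī = 2.24318 in⁴.
By symmetry the centroid is at mid-height, ȳ = 1.4 in.
All pieces are centred on the centroidal x-axis, so I = ΣĪ (holes subtracted) = 0.77401 in⁴.
Extreme fibre distance c = 1.4 in; S = I/c = 0.552864 in³.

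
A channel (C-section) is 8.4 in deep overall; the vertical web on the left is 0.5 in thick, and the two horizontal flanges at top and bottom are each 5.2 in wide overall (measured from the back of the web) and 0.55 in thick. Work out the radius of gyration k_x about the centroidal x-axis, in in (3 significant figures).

Break the section into simple shapes (no overlaps), measuring from the bottom-left corner of the bounding box.
Web: 0.5 × 8.4, A = 4.2 in², y = 4.2 in, Ī = 24.696 in⁴.
Top flange (beyond web): 4.7 × 0.55, A = 2.585 in², y = 8.125 in, Ī = 0.065164 in⁴.
Bottom flange (beyond web): 4.7 × 0.55, A = 2.585 in², y = 0.275 in, Ī = 0.065164 in⁴.
By symmetry the centroid is at mid-height, ȳ = 4.2 in.
Transfer each piece to the centroidal x-axis using Ī + A·d² with d = y − 4.2:
  web: d = 0 in → contributes +24.696 in⁴
  top flange (beyond web): d = 3.925 in → contributes +39.889 in⁴
  bottom flange (beyond web): d = -3.925 in → contributes +39.889 in⁴
Total I = 104.47 in⁴.
Radius of gyration: k = √(I/A) = √(104.47 / 9.37) = 3.3391 in.

k_x ≈ 3.34 in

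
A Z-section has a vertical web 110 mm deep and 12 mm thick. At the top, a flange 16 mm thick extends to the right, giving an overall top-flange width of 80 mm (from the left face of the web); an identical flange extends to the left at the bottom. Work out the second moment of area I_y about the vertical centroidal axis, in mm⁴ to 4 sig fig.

Treat the section as a set of non-overlapping primitives; coordinates are from the bounding-box lower-left.
Web: 12 × 110, A = 1 320 mm², x = 74 mm, Ī = 15 840 mm⁴.
Top flange (beyond web): 68 × 16, A = 1 088 mm², x = 114 mm, Ī = 419 243 mm⁴.
Bottom flange (beyond web): 68 × 16, A = 1 088 mm², x = 34 mm, Ī = 419 243 mm⁴.
Centroid: x̄ = ΣA·x / ΣA = 74 mm.
Transfer each piece to the vertical centroidal axis using Ī + A·d² with d = x − 74:
  web: d = 0 mm → contributes +15 840 mm⁴
  top flange (beyond web): d = 40 mm → contributes +2 160 043 mm⁴
  bottom flange (beyond web): d = -40 mm → contributes +2 160 043 mm⁴
Total I = 4 335 925 mm⁴.

I_y ≈ 4.336 × 10⁶ mm⁴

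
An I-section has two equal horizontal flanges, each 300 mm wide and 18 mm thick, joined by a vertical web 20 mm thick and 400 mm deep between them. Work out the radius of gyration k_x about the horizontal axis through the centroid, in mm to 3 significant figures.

k_x ≈ 175 mm

Treat the section as a set of non-overlapping primitives; coordinates are from the bounding-box lower-left.
Bottom flange: 300 × 18, A = 5 400 mm², y = 9 mm, Ī = 145 800 mm⁴.
Web: 20 × 400, A = 8 000 mm², y = 218 mm, Ī = 106 666 667 mm⁴.
Top flange: 300 × 18, A = 5 400 mm², y = 427 mm, Ī = 145 800 mm⁴.
By symmetry the centroid is at mid-height, ȳ = 218 mm.
Transfer each piece to the horizontal axis through the centroid using Ī + A·d² with d = y − 218:
  bottom flange: d = -209 mm → contributes +236 023 200 mm⁴
  web: d = 0 mm → contributes +106 666 667 mm⁴
  top flange: d = 209 mm → contributes +236 023 200 mm⁴
Total I = 578 713 067 mm⁴.
Radius of gyration: k = √(I/A) = √(578 713 067 / 18 800) = 175.45 mm.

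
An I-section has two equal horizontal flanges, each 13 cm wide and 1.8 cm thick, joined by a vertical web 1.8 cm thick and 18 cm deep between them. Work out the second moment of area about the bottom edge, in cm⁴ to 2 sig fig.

I_base ≈ 1.5 × 10⁴ cm⁴

Treat the section as a set of non-overlapping primitives; coordinates are from the bounding-box lower-left.
Bottom flange: 13 × 1.8, A = 23.4 cm², y = 0.9 cm, Ī = 6.318 cm⁴.
Web: 1.8 × 18, A = 32.4 cm², y = 10.8 cm, Ī = 874.8 cm⁴.
Top flange: 13 × 1.8, A = 23.4 cm², y = 20.7 cm, Ī = 6.318 cm⁴.
Transfer each piece to the bottom edge using Ī + A·d² with d = y − 0:
  bottom flange: d = 0.9 cm → contributes +25.27 cm⁴
  web: d = 10.8 cm → contributes +4 654 cm⁴
  top flange: d = 20.7 cm → contributes +10 033 cm⁴
Total I = 14 712 cm⁴.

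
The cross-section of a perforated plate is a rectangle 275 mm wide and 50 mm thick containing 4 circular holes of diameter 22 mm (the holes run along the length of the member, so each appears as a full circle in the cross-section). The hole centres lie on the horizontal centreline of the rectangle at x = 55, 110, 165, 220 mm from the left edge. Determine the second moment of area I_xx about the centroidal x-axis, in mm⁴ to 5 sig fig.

I_xx ≈ 2.8186 × 10⁶ mm⁴

Treat the section as a set of non-overlapping primitives; coordinates are from the bounding-box lower-left.
Plate: 275 × 50, A = 13 750 mm², y = 25 mm, Ī = 2 864 583 mm⁴.
Hole 1 (subtracted): ⌀22, A = 380.1327 mm², y = 25 mm, Ī = 11499.01 mm⁴.
Hole 2 (subtracted): ⌀22, A = 380.1327 mm², y = 25 mm, Ī = 11499.01 mm⁴.
Hole 3 (subtracted): ⌀22, A = 380.1327 mm², y = 25 mm, Ī = 11499.01 mm⁴.
Hole 4 (subtracted): ⌀22, A = 380.1327 mm², y = 25 mm, Ī = 11499.01 mm⁴.
By symmetry the centroid is at mid-height, ȳ = 25 mm.
All pieces are centred on the centroidal x-axis, so I = ΣĪ (holes subtracted) = 2 818 587 mm⁴.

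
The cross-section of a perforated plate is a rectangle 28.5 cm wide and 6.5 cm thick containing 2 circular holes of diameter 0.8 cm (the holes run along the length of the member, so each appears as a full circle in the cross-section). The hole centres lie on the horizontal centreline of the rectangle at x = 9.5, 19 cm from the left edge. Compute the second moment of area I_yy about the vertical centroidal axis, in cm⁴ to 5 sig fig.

Split into non-overlapping primitives; take the origin at the lower-left of the bounding box.
Plate: 28.5 × 6.5, A = 185.25 cm², x = 14.25 cm, Ī = 12539.11 cm⁴.
Hole 1 (subtracted): ⌀0.8, A = 0.5026548 cm², x = 9.5 cm, Ī = 0.02010619 cm⁴.
Hole 2 (subtracted): ⌀0.8, A = 0.5026548 cm², x = 19 cm, Ī = 0.02010619 cm⁴.
By symmetry the centroid is at mid-width, x̄ = 14.25 cm.
Transfer each piece to the vertical centroidal axis using Ī + A·d² with d = x − 14.25:
  plate: d = 0 cm → contributes +12539.11 cm⁴
  hole 1: d = -4.75 cm → contributes −11.36126 cm⁴
  hole 2: d = 4.75 cm → contributes −11.36126 cm⁴
Total I = 12516.39 cm⁴.

I_yy ≈ 1.2516 × 10⁴ cm⁴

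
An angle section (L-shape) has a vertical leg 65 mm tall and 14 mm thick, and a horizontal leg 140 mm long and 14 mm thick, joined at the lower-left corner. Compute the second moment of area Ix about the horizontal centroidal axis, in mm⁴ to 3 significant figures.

Ix ≈ 7.40 × 10⁵ mm⁴

Break the section into simple shapes (no overlaps), measuring from the bottom-left corner of the bounding box.
Vertical leg: 14 × 65, A = 910 mm², y = 32.5 mm, Ī = 320 396 mm⁴.
Horizontal leg (remainder): 126 × 14, A = 1 764 mm², y = 7 mm, Ī = 28 812 mm⁴.
Centroid: ȳ = ΣA·y / ΣA = 15.678 mm.
Transfer each piece to the horizontal centroidal axis using Ī + A·d² with d = y − 15.678:
  vertical leg: d = 16.822 mm → contributes +577 907 mm⁴
  horizontal leg (remainder): d = -8.678 mm → contributes +161 655 mm⁴
Total I = 739 562 mm⁴.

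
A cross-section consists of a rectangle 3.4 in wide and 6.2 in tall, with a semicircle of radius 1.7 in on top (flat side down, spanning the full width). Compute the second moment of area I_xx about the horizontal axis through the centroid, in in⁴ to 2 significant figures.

Decompose the section into non-overlapping parts with the origin at the bottom-left of its bounding rectangle.
Rectangular body: 3.4 × 6.2, A = 21.08 in², y = 3.1 in, Ī = 67.53 in⁴.
Semicircular cap: semicircle r = 1.7, A = 4.54 in², y = 6.922 in, Ī = 0.9167 in⁴.
Centroid: ȳ = ΣA·y / ΣA = 3.777 in.
Transfer each piece to the horizontal axis through the centroid using Ī + A·d² with d = y − 3.777:
  rectangular body: d = -0.6771 in → contributes +77.19 in⁴
  semicircular cap: d = 3.144 in → contributes +45.8 in⁴
Total I = 123 in⁴.

I_xx ≈ 120 in⁴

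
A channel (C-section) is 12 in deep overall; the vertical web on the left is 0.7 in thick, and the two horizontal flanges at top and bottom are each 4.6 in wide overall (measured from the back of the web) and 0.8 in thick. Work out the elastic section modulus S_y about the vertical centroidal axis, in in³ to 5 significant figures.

Break the section into simple shapes (no overlaps), measuring from the bottom-left corner of the bounding box.
Web: 0.7 × 12, A = 8.4 in², x = 0.35 in, Ī = 0.343 in⁴.
Top flange (beyond web): 3.9 × 0.8, A = 3.12 in², x = 2.65 in, Ī = 3.9546 in⁴.
Bottom flange (beyond web): 3.9 × 0.8, A = 3.12 in², x = 2.65 in, Ī = 3.9546 in⁴.
Centroid: x̄ = ΣA·x / ΣA = 1.330328 in.
Transfer each piece to the vertical centroidal axis using Ī + A·d² with d = x − 1.330328:
  web: d = -0.9803279 in → contributes +8.415759 in⁴
  top flange (beyond web): d = 1.319672 in → contributes +9.388188 in⁴
  bottom flange (beyond web): d = 1.319672 in → contributes +9.388188 in⁴
Total I = 27.19213 in⁴.
Extreme fibre distance c = 3.269672 in; S = I/c = 8.316471 in³.

S_y ≈ 8.3165 in³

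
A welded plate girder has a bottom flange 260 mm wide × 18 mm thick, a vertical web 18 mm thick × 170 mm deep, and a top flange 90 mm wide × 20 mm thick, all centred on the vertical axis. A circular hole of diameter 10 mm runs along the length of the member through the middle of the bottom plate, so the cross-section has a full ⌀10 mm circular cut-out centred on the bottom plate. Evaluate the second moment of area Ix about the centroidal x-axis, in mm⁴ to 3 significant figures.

Break the section into simple shapes (no overlaps), measuring from the bottom-left corner of the bounding box.
Bottom plate: 260 × 18, A = 4 680 mm², y = 9 mm, Ī = 126 360 mm⁴.
Web plate: 18 × 170, A = 3 060 mm², y = 103 mm, Ī = 7 369 500 mm⁴.
Top plate: 90 × 20, A = 1 800 mm², y = 198 mm, Ī = 60 000 mm⁴.
Hole (subtracted): ⌀10, A = 78.54 mm², y = 9 mm, Ī = 490.87 mm⁴.
Centroid: ȳ = ΣA·y / ΣA = 75.358 mm.
Transfer each piece to the centroidal x-axis using Ī + A·d² with d = y − 75.358:
  bottom plate: d = -66.358 mm → contributes +20 733 963 mm⁴
  web plate: d = 27.642 mm → contributes +9 707 649 mm⁴
  top plate: d = 122.64 mm → contributes +27 134 075 mm⁴
  hole: d = -66.358 mm → contributes −346 328 mm⁴
Total I = 57 229 360 mm⁴.

Ix ≈ 5.72 × 10⁷ mm⁴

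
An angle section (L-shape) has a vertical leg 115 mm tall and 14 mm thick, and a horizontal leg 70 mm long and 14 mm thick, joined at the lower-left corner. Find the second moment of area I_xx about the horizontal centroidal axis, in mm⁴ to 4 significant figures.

Treat the section as a set of non-overlapping primitives; coordinates are from the bounding-box lower-left.
Vertical leg: 14 × 115, A = 1 610 mm², y = 57.5 mm, Ī = 1 774 354 mm⁴.
Horizontal leg (remainder): 56 × 14, A = 784 mm², y = 7 mm, Ī = 12805.3 mm⁴.
Centroid: ȳ = ΣA·y / ΣA = 40.962 mm.
Transfer each piece to the horizontal centroidal axis using Ī + A·d² with d = y − 40.962:
  vertical leg: d = 16.538 mm → contributes +2 214 699 mm⁴
  horizontal leg (remainder): d = -33.962 mm → contributes +917 084 mm⁴
Total I = 3 131 783 mm⁴.

I_xx ≈ 3.132 × 10⁶ mm⁴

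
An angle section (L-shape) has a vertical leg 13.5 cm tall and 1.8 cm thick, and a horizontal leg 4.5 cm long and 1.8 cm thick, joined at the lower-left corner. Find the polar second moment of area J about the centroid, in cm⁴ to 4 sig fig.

J ≈ 539.0 cm⁴

Decompose the section into non-overlapping parts with the origin at the bottom-left of its bounding rectangle.
Vertical leg: 1.8 × 13.5, A = 24.3 cm², y = 6.75 cm, Ī = 369.056 cm⁴.
Horizontal leg (remainder): 2.7 × 1.8, A = 4.86 cm², y = 0.9 cm, Ī = 1.3122 cm⁴.
Centroid: ȳ = ΣA·y / ΣA = 5.775 cm.
Transfer each piece to the centroidal x-axis using Ī + A·d² with d = y − 5.775:
  vertical leg: d = 0.975 cm → contributes +392.156 cm⁴
  horizontal leg (remainder): d = -4.875 cm → contributes +116.813 cm⁴
Total I = 508.97 cm⁴.
For the y-axis: x̄ = 1.275 cm.
Repeating about the centroidal y-axis gives I_y = 30.0166 cm⁴.
Polar second moment: J = I_x + I_y = 538.986 cm⁴.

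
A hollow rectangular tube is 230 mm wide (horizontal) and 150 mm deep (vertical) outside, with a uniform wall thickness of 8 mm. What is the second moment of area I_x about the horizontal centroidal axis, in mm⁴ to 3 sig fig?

Treat the section as a set of non-overlapping primitives; coordinates are from the bounding-box lower-left.
Outer rectangle: 230 × 150, A = 34 500 mm², y = 75 mm, Ī = 64 687 500 mm⁴.
Inner void (subtracted): 214 × 134, A = 28 676 mm², y = 75 mm, Ī = 42 908 855 mm⁴.
By symmetry the centroid is at mid-height, ȳ = 75 mm.
All pieces are centred on the horizontal centroidal axis, so I = ΣĪ (holes subtracted) = 21 778 645 mm⁴.

I_x ≈ 2.18 × 10⁷ mm⁴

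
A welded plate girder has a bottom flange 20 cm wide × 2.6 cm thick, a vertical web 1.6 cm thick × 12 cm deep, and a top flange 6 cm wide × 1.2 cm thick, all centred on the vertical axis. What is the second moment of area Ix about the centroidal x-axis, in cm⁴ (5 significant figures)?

Ix ≈ 1938.7 cm⁴

Split into non-overlapping primitives; take the origin at the lower-left of the bounding box.
Bottom plate: 20 × 2.6, A = 52 cm², y = 1.3 cm, Ī = 29.29333 cm⁴.
Web plate: 1.6 × 12, A = 19.2 cm², y = 8.6 cm, Ī = 230.4 cm⁴.
Top plate: 6 × 1.2, A = 7.2 cm², y = 15.2 cm, Ī = 0.864 cm⁴.
Centroid: ȳ = ΣA·y / ΣA = 4.364286 cm.
Transfer each piece to the centroidal x-axis using Ī + A·d² with d = y − 4.364286:
  bottom plate: d = -3.064286 cm → contributes +517.5654 cm⁴
  web plate: d = 4.235714 cm → contributes +574.8725 cm⁴
  top plate: d = 10.83571 cm → contributes +846.2355 cm⁴
Total I = 1938.673 cm⁴.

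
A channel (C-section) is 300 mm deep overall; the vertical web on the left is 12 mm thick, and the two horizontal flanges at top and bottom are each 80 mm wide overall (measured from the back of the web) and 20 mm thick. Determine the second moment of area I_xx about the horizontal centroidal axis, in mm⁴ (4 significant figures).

I_xx ≈ 8.040 × 10⁷ mm⁴

Decompose the section into non-overlapping parts with the origin at the bottom-left of its bounding rectangle.
Web: 12 × 300, A = 3 600 mm², y = 150 mm, Ī = 27 000 000 mm⁴.
Top flange (beyond web): 68 × 20, A = 1 360 mm², y = 290 mm, Ī = 45333.3 mm⁴.
Bottom flange (beyond web): 68 × 20, A = 1 360 mm², y = 10 mm, Ī = 45333.3 mm⁴.
By symmetry the centroid is at mid-height, ȳ = 150 mm.
Transfer each piece to the horizontal centroidal axis using Ī + A·d² with d = y − 150:
  web: d = 0 mm → contributes +27 000 000 mm⁴
  top flange (beyond web): d = 140 mm → contributes +26 701 333 mm⁴
  bottom flange (beyond web): d = -140 mm → contributes +26 701 333 mm⁴
Total I = 80 402 667 mm⁴.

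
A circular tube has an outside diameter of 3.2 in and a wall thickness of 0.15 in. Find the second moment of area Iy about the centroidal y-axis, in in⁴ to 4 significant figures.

Decompose the section into non-overlapping parts with the origin at the bottom-left of its bounding rectangle.
Outer circle: ⌀3.2, A = 8.04248 in², x = 1.6 in, Ī = 5.14719 in⁴.
Bore (subtracted): ⌀2.9, A = 6.6052 in², x = 1.6 in, Ī = 3.47186 in⁴.
By symmetry the centroid is at mid-width, x̄ = 1.6 in.
All pieces are centred on the centroidal y-axis, so I = ΣĪ (holes subtracted) = 1.67533 in⁴.

Iy ≈ 1.675 in⁴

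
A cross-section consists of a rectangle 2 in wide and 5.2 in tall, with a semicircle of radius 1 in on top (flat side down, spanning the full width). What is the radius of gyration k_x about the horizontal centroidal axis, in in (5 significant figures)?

Split into non-overlapping primitives; take the origin at the lower-left of the bounding box.
Rectangular body: 2 × 5.2, A = 10.4 in², y = 2.6 in, Ī = 23.43467 in⁴.
Semicircular cap: semicircle r = 1, A = 1.570796 in², y = 5.624413 in, Ī = 0.109757 in⁴.
Centroid: ȳ = ΣA·y / ΣA = 2.996861 in.
Transfer each piece to the horizontal centroidal axis using Ī + A·d² with d = y − 2.996861:
  rectangular body: d = -0.3968606 in → contributes +25.07265 in⁴
  semicircular cap: d = 2.627553 in → contributes +10.95459 in⁴
Total I = 36.02724 in⁴.
Radius of gyration: k = √(I/A) = √(36.02724 / 11.9708) = 1.734818 in.

k_x ≈ 1.7348 in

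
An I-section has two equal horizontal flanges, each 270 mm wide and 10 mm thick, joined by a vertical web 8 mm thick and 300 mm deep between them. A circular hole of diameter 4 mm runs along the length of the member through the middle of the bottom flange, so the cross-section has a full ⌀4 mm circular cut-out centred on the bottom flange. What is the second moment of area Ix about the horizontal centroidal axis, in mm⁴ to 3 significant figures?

Ix ≈ 1.47 × 10⁸ mm⁴

Split into non-overlapping primitives; take the origin at the lower-left of the bounding box.
Bottom flange: 270 × 10, A = 2 700 mm², y = 5 mm, Ī = 22 500 mm⁴.
Web: 8 × 300, A = 2 400 mm², y = 160 mm, Ī = 18 000 000 mm⁴.
Top flange: 270 × 10, A = 2 700 mm², y = 315 mm, Ī = 22 500 mm⁴.
Hole (subtracted): ⌀4, A = 12.566 mm², y = 5 mm, Ī = 12.566 mm⁴.
Centroid: ȳ = ΣA·y / ΣA = 160.25 mm.
Transfer each piece to the horizontal centroidal axis using Ī + A·d² with d = y − 160.25:
  bottom flange: d = -155.25 mm → contributes +65 099 519 mm⁴
  web: d = -0.25012 mm → contributes +18 000 150 mm⁴
  top flange: d = 154.75 mm → contributes +64 680 819 mm⁴
  hole: d = -155.25 mm → contributes −302 895 mm⁴
Total I = 147 477 593 mm⁴.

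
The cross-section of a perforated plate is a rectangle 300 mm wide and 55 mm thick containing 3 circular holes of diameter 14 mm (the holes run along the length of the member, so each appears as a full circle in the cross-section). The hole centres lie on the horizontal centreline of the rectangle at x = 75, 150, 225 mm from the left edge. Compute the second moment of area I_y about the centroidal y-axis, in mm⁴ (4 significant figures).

Split into non-overlapping primitives; take the origin at the lower-left of the bounding box.
Plate: 300 × 55, A = 16 500 mm², x = 150 mm, Ī = 123 750 000 mm⁴.
Hole 1 (subtracted): ⌀14, A = 153.938 mm², x = 75 mm, Ī = 1885.74 mm⁴.
Hole 2 (subtracted): ⌀14, A = 153.938 mm², x = 150 mm, Ī = 1885.74 mm⁴.
Hole 3 (subtracted): ⌀14, A = 153.938 mm², x = 225 mm, Ī = 1885.74 mm⁴.
By symmetry the centroid is at mid-width, x̄ = 150 mm.
Transfer each piece to the centroidal y-axis using Ī + A·d² with d = x − 150:
  plate: d = 0 mm → contributes +123 750 000 mm⁴
  hole 1: d = -75 mm → contributes −867 787 mm⁴
  hole 2: d = 0 mm → contributes −1885.74 mm⁴
  hole 3: d = 75 mm → contributes −867 787 mm⁴
Total I = 122 012 540 mm⁴.

I_y ≈ 1.220 × 10⁸ mm⁴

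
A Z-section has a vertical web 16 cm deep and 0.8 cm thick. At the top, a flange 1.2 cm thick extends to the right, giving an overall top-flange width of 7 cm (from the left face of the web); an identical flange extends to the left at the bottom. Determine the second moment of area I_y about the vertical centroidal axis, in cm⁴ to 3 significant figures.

I_y ≈ 231 cm⁴

Split into non-overlapping primitives; take the origin at the lower-left of the bounding box.
Web: 0.8 × 16, A = 12.8 cm², x = 6.6 cm, Ī = 0.68267 cm⁴.
Top flange (beyond web): 6.2 × 1.2, A = 7.44 cm², x = 10.1 cm, Ī = 23.833 cm⁴.
Bottom flange (beyond web): 6.2 × 1.2, A = 7.44 cm², x = 3.1 cm, Ī = 23.833 cm⁴.
Centroid: x̄ = ΣA·x / ΣA = 6.6 cm.
Transfer each piece to the vertical centroidal axis using Ī + A·d² with d = x − 6.6:
  web: d = 0 cm → contributes +0.68267 cm⁴
  top flange (beyond web): d = 3.5 cm → contributes +114.97 cm⁴
  bottom flange (beyond web): d = -3.5 cm → contributes +114.97 cm⁴
Total I = 230.63 cm⁴.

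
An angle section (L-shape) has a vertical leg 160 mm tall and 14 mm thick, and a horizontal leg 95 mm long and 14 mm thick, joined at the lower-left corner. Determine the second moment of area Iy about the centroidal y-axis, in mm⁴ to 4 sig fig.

Iy ≈ 2.355 × 10⁶ mm⁴

Split into non-overlapping primitives; take the origin at the lower-left of the bounding box.
Vertical leg: 14 × 160, A = 2 240 mm², x = 7 mm, Ī = 36586.7 mm⁴.
Horizontal leg (remainder): 81 × 14, A = 1 134 mm², x = 54.5 mm, Ī = 620 015 mm⁴.
Centroid: x̄ = ΣA·x / ΣA = 22.9647 mm.
Transfer each piece to the centroidal y-axis using Ī + A·d² with d = x − 22.9647:
  vertical leg: d = -15.9647 mm → contributes +607 501 mm⁴
  horizontal leg (remainder): d = 31.5353 mm → contributes +1 747 747 mm⁴
Total I = 2 355 248 mm⁴.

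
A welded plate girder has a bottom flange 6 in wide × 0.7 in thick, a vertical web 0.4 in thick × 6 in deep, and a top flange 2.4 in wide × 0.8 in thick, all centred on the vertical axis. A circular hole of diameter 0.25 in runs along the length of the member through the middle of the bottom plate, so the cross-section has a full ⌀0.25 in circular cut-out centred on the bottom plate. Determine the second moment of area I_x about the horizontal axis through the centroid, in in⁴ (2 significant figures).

Split into non-overlapping primitives; take the origin at the lower-left of the bounding box.
Bottom plate: 6 × 0.7, A = 4.2 in², y = 0.35 in, Ī = 0.1715 in⁴.
Web plate: 0.4 × 6, A = 2.4 in², y = 3.7 in, Ī = 7.2 in⁴.
Top plate: 2.4 × 0.8, A = 1.92 in², y = 7.1 in, Ī = 0.1024 in⁴.
Hole (subtracted): ⌀0.25, A = 0.04909 in², y = 0.35 in, Ī = 0.0001917 in⁴.
Centroid: ȳ = ΣA·y / ΣA = 2.829 in.
Transfer each piece to the horizontal axis through the centroid using Ī + A·d² with d = y − 2.829:
  bottom plate: d = -2.479 in → contributes +25.98 in⁴
  web plate: d = 0.8709 in → contributes +9.02 in⁴
  top plate: d = 4.271 in → contributes +35.12 in⁴
  hole: d = -2.479 in → contributes −0.3019 in⁴
Total I = 69.83 in⁴.

I_x ≈ 70 in⁴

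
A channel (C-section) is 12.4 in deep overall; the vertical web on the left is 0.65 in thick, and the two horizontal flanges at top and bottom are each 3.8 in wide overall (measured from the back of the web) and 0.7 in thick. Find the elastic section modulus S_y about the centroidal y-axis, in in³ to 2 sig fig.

Decompose the section into non-overlapping parts with the origin at the bottom-left of its bounding rectangle.
Web: 0.65 × 12.4, A = 8.06 in², x = 0.325 in, Ī = 0.2838 in⁴.
Top flange (beyond web): 3.15 × 0.7, A = 2.205 in², x = 2.225 in, Ī = 1.823 in⁴.
Bottom flange (beyond web): 3.15 × 0.7, A = 2.205 in², x = 2.225 in, Ī = 1.823 in⁴.
Centroid: x̄ = ΣA·x / ΣA = 0.9969 in.
Transfer each piece to the centroidal y-axis using Ī + A·d² with d = x − 0.9969:
  web: d = -0.6719 in → contributes +3.923 in⁴
  top flange (beyond web): d = 1.228 in → contributes +5.149 in⁴
  bottom flange (beyond web): d = 1.228 in → contributes +5.149 in⁴
Total I = 14.22 in⁴.
Extreme fibre distance c = 2.803 in; S = I/c = 5.073 in³.

S_y ≈ 5.1 in³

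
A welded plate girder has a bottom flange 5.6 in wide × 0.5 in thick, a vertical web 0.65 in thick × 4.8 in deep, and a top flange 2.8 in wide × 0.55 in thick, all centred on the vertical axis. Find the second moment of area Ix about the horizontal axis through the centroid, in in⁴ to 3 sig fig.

Ix ≈ 35.3 in⁴

Split into non-overlapping primitives; take the origin at the lower-left of the bounding box.
Bottom plate: 5.6 × 0.5, A = 2.8 in², y = 0.25 in, Ī = 0.058333 in⁴.
Web plate: 0.65 × 4.8, A = 3.12 in², y = 2.9 in, Ī = 5.9904 in⁴.
Top plate: 2.8 × 0.55, A = 1.54 in², y = 5.575 in, Ī = 0.038821 in⁴.
Centroid: ȳ = ΣA·y / ΣA = 2.4576 in.
Transfer each piece to the horizontal axis through the centroid using Ī + A·d² with d = y − 2.4576:
  bottom plate: d = -2.2076 in → contributes +13.704 in⁴
  web plate: d = 0.44243 in → contributes +6.6011 in⁴
  top plate: d = 3.1174 in → contributes +15.005 in⁴
Total I = 35.31 in⁴.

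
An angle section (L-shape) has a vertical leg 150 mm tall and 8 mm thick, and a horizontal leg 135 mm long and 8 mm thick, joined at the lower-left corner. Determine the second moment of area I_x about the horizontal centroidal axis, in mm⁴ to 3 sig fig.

Split into non-overlapping primitives; take the origin at the lower-left of the bounding box.
Vertical leg: 8 × 150, A = 1 200 mm², y = 75 mm, Ī = 2 250 000 mm⁴.
Horizontal leg (remainder): 127 × 8, A = 1 016 mm², y = 4 mm, Ī = 5418.7 mm⁴.
Centroid: ȳ = ΣA·y / ΣA = 42.448 mm.
Transfer each piece to the horizontal centroidal axis using Ī + A·d² with d = y − 42.448:
  vertical leg: d = 32.552 mm → contributes +3 521 586 mm⁴
  horizontal leg (remainder): d = -38.448 mm → contributes +1 507 292 mm⁴
Total I = 5 028 879 mm⁴.

I_x ≈ 5.03 × 10⁶ mm⁴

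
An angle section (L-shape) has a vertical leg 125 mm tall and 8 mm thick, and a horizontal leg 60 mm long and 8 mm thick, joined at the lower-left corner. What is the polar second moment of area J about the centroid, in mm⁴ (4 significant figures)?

Break the section into simple shapes (no overlaps), measuring from the bottom-left corner of the bounding box.
Vertical leg: 8 × 125, A = 1 000 mm², y = 62.5 mm, Ī = 1 302 083 mm⁴.
Horizontal leg (remainder): 52 × 8, A = 416 mm², y = 4 mm, Ī = 2218.67 mm⁴.
Centroid: ȳ = ΣA·y / ΣA = 45.3136 mm.
Transfer each piece to the centroidal x-axis using Ī + A·d² with d = y − 45.3136:
  vertical leg: d = 17.1864 mm → contributes +1 597 457 mm⁴
  horizontal leg (remainder): d = -41.3136 mm → contributes +712 252 mm⁴
Total I = 2 309 709 mm⁴.
For the y-axis: x̄ = 12.8136 mm.
Repeating about the centroidal y-axis gives I_y = 363 479 mm⁴.
Polar second moment: J = I_x + I_y = 2 673 188 mm⁴.

J ≈ 2.673 × 10⁶ mm⁴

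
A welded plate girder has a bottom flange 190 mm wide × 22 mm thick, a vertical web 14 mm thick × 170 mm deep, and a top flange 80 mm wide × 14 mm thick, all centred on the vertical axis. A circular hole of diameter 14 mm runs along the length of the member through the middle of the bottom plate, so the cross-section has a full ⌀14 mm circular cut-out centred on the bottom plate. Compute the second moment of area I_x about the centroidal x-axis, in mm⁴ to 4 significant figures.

I_x ≈ 4.182 × 10⁷ mm⁴

Treat the section as a set of non-overlapping primitives; coordinates are from the bounding-box lower-left.
Bottom plate: 190 × 22, A = 4 180 mm², y = 11 mm, Ī = 168 593 mm⁴.
Web plate: 14 × 170, A = 2 380 mm², y = 107 mm, Ī = 5 731 833 mm⁴.
Top plate: 80 × 14, A = 1 120 mm², y = 199 mm, Ī = 18293.3 mm⁴.
Hole (subtracted): ⌀14, A = 153.938 mm², y = 11 mm, Ī = 1885.74 mm⁴.
Centroid: ȳ = ΣA·y / ΣA = 69.336 mm.
Transfer each piece to the centroidal x-axis using Ī + A·d² with d = y − 69.336:
  bottom plate: d = -58.336 mm → contributes +14 393 482 mm⁴
  web plate: d = 37.664 mm → contributes +9 108 055 mm⁴
  top plate: d = 129.664 mm → contributes +18 848 590 mm⁴
  hole: d = -58.336 mm → contributes −525 750 mm⁴
Total I = 41 824 377 mm⁴.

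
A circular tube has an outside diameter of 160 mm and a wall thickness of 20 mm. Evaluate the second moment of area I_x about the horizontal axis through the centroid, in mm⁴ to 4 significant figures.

Split into non-overlapping primitives; take the origin at the lower-left of the bounding box.
Outer circle: ⌀160, A = 20106.2 mm², y = 80 mm, Ī = 32 169 909 mm⁴.
Bore (subtracted): ⌀120, A = 11309.7 mm², y = 80 mm, Ī = 10 178 760 mm⁴.
By symmetry the centroid is at mid-height, ȳ = 80 mm.
All pieces are centred on the horizontal axis through the centroid, so I = ΣĪ (holes subtracted) = 21 991 149 mm⁴.

I_x ≈ 2.199 × 10⁷ mm⁴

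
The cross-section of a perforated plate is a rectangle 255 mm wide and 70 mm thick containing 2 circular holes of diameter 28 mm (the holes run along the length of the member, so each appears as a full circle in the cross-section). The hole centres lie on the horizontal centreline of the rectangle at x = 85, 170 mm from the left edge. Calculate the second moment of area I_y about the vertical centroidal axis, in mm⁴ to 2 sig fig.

I_y ≈ 9.4 × 10⁷ mm⁴

Decompose the section into non-overlapping parts with the origin at the bottom-left of its bounding rectangle.
Plate: 255 × 70, A = 17 850 mm², x = 127.5 mm, Ī = 96 724 688 mm⁴.
Hole 1 (subtracted): ⌀28, A = 615.8 mm², x = 85 mm, Ī = 30 172 mm⁴.
Hole 2 (subtracted): ⌀28, A = 615.8 mm², x = 170 mm, Ī = 30 172 mm⁴.
By symmetry the centroid is at mid-width, x̄ = 127.5 mm.
Transfer each piece to the vertical centroidal axis using Ī + A·d² with d = x − 127.5:
  plate: d = 0 mm → contributes +96 724 688 mm⁴
  hole 1: d = -42.5 mm → contributes −1 142 374 mm⁴
  hole 2: d = 42.5 mm → contributes −1 142 374 mm⁴
Total I = 94 439 939 mm⁴.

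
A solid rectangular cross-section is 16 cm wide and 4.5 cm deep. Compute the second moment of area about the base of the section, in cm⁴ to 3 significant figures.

I_base ≈ 486 cm⁴

The section: 16 × 4.5, A = 72 cm², y = 2.25 cm, Ī = 121.5 cm⁴.
Transfer it to the base of the section using Ī + A·d² with d = y − 0:
  the section: d = 2.25 cm → contributes +486 cm⁴
Total I = 486 cm⁴.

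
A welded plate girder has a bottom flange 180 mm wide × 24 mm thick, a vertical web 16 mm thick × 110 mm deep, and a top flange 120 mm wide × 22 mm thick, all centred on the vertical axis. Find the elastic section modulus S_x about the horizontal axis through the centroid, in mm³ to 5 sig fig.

S_x ≈ 3.4873 × 10⁵ mm³

Decompose the section into non-overlapping parts with the origin at the bottom-left of its bounding rectangle.
Bottom plate: 180 × 24, A = 4 320 mm², y = 12 mm, Ī = 207 360 mm⁴.
Web plate: 16 × 110, A = 1 760 mm², y = 79 mm, Ī = 1 774 667 mm⁴.
Top plate: 120 × 22, A = 2 640 mm², y = 145 mm, Ī = 106 480 mm⁴.
Centroid: ȳ = ΣA·y / ΣA = 65.78899 mm.
Transfer each piece to the horizontal axis through the centroid using Ī + A·d² with d = y − 65.78899:
  bottom plate: d = -53.78899 mm → contributes +12 706 224 mm⁴
  web plate: d = 13.21101 mm → contributes +2 081 841 mm⁴
  top plate: d = 79.21101 mm → contributes +16 670 854 mm⁴
Total I = 31 458 918 mm⁴.
Extreme fibre distance c = 90.21101 mm; S = I/c = 348725.9 mm³.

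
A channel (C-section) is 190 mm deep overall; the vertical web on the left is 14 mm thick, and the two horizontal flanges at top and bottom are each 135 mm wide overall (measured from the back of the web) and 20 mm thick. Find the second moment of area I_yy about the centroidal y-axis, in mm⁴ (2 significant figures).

I_yy ≈ 1.4 × 10⁷ mm⁴

Treat the section as a set of non-overlapping primitives; coordinates are from the bounding-box lower-left.
Web: 14 × 190, A = 2 660 mm², x = 7 mm, Ī = 43 447 mm⁴.
Top flange (beyond web): 121 × 20, A = 2 420 mm², x = 74.5 mm, Ī = 2 952 602 mm⁴.
Bottom flange (beyond web): 121 × 20, A = 2 420 mm², x = 74.5 mm, Ī = 2 952 602 mm⁴.
Centroid: x̄ = ΣA·x / ΣA = 50.56 mm.
Transfer each piece to the centroidal y-axis using Ī + A·d² with d = x − 50.56:
  web: d = -43.56 mm → contributes +5 090 726 mm⁴
  top flange (beyond web): d = 23.94 mm → contributes +4 339 561 mm⁴
  bottom flange (beyond web): d = 23.94 mm → contributes +4 339 561 mm⁴
Total I = 13 769 848 mm⁴.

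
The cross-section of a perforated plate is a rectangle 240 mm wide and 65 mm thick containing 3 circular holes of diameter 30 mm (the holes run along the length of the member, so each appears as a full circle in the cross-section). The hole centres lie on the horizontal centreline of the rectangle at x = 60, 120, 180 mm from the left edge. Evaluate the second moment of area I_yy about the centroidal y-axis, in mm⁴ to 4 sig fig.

Split into non-overlapping primitives; take the origin at the lower-left of the bounding box.
Plate: 240 × 65, A = 15 600 mm², x = 120 mm, Ī = 74 880 000 mm⁴.
Hole 1 (subtracted): ⌀30, A = 706.858 mm², x = 60 mm, Ī = 39760.8 mm⁴.
Hole 2 (subtracted): ⌀30, A = 706.858 mm², x = 120 mm, Ī = 39760.8 mm⁴.
Hole 3 (subtracted): ⌀30, A = 706.858 mm², x = 180 mm, Ī = 39760.8 mm⁴.
By symmetry the centroid is at mid-width, x̄ = 120 mm.
Transfer each piece to the centroidal y-axis using Ī + A·d² with d = x − 120:
  plate: d = 0 mm → contributes +74 880 000 mm⁴
  hole 1: d = -60 mm → contributes −2 584 451 mm⁴
  hole 2: d = 0 mm → contributes −39760.8 mm⁴
  hole 3: d = 60 mm → contributes −2 584 451 mm⁴
Total I = 69 671 338 mm⁴.

I_yy ≈ 6.967 × 10⁷ mm⁴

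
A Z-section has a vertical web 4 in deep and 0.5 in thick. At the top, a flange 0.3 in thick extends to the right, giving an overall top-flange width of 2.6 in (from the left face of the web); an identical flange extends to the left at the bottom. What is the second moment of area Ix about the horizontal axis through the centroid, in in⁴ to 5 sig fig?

Ix ≈ 6.9885 in⁴

Split into non-overlapping primitives; take the origin at the lower-left of the bounding box.
Web: 0.5 × 4, A = 2 in², y = 2 in, Ī = 2.666667 in⁴.
Top flange (beyond web): 2.1 × 0.3, A = 0.63 in², y = 3.85 in, Ī = 0.004725 in⁴.
Bottom flange (beyond web): 2.1 × 0.3, A = 0.63 in², y = 0.15 in, Ī = 0.004725 in⁴.
Centroid: ȳ = ΣA·y / ΣA = 2 in.
Transfer each piece to the horizontal axis through the centroid using Ī + A·d² with d = y − 2:
  web: d = 0 in → contributes +2.666667 in⁴
  top flange (beyond web): d = 1.85 in → contributes +2.1609 in⁴
  bottom flange (beyond web): d = -1.85 in → contributes +2.1609 in⁴
Total I = 6.988467 in⁴.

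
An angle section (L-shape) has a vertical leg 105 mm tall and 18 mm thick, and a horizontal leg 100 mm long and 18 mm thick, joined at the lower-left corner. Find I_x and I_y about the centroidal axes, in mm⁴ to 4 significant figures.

Treat the section as a set of non-overlapping primitives; coordinates are from the bounding-box lower-left.
Vertical leg: 18 × 105, A = 1 890 mm², y = 52.5 mm, Ī = 1 736 438 mm⁴.
Horizontal leg (remainder): 82 × 18, A = 1 476 mm², y = 9 mm, Ī = 39 852 mm⁴.
Centroid: ȳ = ΣA·y / ΣA = 33.4251 mm.
Transfer each piece to the centroidal x-axis using Ī + A·d² with d = y − 33.4251:
  vertical leg: d = 19.0749 mm → contributes +2 424 115 mm⁴
  horizontal leg (remainder): d = -24.4251 mm → contributes +920 415 mm⁴
Total I = 3 344 530 mm⁴.
For the y-axis: x̄ = 30.9251 mm.
Repeating about the centroidal y-axis gives I_y = 2 950 007 mm⁴.

I_x ≈ 3.345 × 10⁶ mm⁴, I_y ≈ 2.950 × 10⁶ mm⁴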